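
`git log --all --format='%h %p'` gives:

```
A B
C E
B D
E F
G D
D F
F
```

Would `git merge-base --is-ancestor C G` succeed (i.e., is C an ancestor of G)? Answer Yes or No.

No

Ancestors of G: {D, F, G}.
C is not in that set, so it is not an ancestor of G.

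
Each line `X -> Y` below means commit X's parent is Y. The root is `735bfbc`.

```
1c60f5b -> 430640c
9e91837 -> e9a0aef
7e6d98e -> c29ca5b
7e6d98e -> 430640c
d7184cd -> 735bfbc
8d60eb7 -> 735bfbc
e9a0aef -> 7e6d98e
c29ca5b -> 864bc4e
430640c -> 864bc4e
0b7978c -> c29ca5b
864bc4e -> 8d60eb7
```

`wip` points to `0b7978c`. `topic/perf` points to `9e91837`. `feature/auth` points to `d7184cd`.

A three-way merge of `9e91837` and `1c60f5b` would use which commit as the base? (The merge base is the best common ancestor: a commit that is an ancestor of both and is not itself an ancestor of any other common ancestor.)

430640c

Ancestors of 9e91837: {430640c, 735bfbc, 7e6d98e, 864bc4e, 8d60eb7, 9e91837, c29ca5b, e9a0aef}.
Ancestors of 1c60f5b: {1c60f5b, 430640c, 735bfbc, 864bc4e, 8d60eb7}.
Common ancestors: {430640c, 735bfbc, 864bc4e, 8d60eb7}.
Among these, 430640c is not an ancestor of any other common ancestor — it is the merge base.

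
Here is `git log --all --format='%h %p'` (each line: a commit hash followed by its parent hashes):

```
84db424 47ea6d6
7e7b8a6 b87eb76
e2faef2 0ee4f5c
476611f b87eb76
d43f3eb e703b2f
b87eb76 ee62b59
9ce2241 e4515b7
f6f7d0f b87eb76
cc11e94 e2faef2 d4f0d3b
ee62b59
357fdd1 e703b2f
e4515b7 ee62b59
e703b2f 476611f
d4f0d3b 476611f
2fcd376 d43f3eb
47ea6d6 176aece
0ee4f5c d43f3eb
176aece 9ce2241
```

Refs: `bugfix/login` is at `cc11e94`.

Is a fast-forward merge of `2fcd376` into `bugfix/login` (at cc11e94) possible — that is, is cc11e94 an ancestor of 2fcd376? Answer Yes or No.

No

A fast-forward from cc11e94 to 2fcd376 is possible iff cc11e94 is an ancestor of 2fcd376.
Ancestors of 2fcd376: {2fcd376, 476611f, b87eb76, d43f3eb, e703b2f, ee62b59}.
cc11e94 is not among them, so fast-forward is not possible.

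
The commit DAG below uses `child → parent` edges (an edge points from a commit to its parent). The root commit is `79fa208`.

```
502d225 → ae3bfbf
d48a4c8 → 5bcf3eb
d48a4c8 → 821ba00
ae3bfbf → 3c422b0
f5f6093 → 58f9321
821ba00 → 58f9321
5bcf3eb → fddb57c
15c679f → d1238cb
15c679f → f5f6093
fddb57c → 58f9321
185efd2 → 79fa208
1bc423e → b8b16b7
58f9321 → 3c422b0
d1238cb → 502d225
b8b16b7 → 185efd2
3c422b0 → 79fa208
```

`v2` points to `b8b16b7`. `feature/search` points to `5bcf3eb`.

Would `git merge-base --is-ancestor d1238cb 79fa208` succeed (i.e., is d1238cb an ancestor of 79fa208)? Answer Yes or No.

No

Ancestors of 79fa208: {79fa208}.
d1238cb is not in that set, so it is not an ancestor of 79fa208.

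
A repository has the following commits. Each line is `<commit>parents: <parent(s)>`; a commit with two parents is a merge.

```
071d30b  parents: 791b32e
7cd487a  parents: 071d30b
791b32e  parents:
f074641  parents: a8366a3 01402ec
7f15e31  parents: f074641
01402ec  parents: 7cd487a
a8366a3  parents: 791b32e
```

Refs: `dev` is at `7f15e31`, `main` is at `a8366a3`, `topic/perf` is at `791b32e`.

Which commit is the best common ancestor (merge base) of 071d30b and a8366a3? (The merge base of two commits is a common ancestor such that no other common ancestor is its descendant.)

791b32e

Ancestors of 071d30b: {071d30b, 791b32e}.
Ancestors of a8366a3: {791b32e, a8366a3}.
Common ancestors: {791b32e}.
The only common ancestor is 791b32e, so it is the merge base.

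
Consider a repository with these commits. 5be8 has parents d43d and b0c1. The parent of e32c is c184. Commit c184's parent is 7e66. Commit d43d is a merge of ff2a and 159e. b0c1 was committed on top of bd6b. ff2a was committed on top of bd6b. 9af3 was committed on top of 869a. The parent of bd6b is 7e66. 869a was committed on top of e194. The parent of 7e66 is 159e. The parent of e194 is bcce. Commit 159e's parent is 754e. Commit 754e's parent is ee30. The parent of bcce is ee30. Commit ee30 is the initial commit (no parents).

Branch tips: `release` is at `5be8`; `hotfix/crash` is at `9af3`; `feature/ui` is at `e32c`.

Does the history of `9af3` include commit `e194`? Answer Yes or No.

Ancestors of 9af3 (commits reachable by following parents): {869a, 9af3, bcce, e194, ee30}.
e194 is in that set, so it is an ancestor of 9af3.

Yes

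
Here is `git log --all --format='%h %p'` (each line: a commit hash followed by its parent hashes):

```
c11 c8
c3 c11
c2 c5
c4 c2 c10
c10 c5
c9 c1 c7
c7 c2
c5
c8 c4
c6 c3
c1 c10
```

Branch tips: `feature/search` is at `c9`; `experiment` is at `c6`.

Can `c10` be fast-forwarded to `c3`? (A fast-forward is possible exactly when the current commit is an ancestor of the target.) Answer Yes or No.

A fast-forward from c10 to c3 is possible iff c10 is an ancestor of c3.
Ancestors of c3: {c10, c11, c2, c3, c4, c5, c8}.
c10 is among them, so fast-forward is possible.

Yes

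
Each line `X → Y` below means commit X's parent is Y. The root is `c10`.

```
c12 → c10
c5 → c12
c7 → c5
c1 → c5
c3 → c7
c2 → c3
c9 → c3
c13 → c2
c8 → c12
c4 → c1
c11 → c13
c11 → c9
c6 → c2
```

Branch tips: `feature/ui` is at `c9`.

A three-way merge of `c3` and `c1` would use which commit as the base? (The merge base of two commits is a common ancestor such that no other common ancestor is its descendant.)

c5

Ancestors of c3: {c10, c12, c3, c5, c7}.
Ancestors of c1: {c1, c10, c12, c5}.
Common ancestors: {c10, c12, c5}.
Among these, c5 is not an ancestor of any other common ancestor — it is the merge base.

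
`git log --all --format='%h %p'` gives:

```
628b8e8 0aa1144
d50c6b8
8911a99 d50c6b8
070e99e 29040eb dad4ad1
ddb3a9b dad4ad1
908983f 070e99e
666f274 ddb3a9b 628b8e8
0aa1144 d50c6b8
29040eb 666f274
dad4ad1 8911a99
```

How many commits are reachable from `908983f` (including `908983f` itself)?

10

Walking parent pointers from 908983f: reachable set = {070e99e, 0aa1144, 29040eb, 628b8e8, 666f274, 8911a99, 908983f, d50c6b8, dad4ad1, ddb3a9b}.
That is 10 commits.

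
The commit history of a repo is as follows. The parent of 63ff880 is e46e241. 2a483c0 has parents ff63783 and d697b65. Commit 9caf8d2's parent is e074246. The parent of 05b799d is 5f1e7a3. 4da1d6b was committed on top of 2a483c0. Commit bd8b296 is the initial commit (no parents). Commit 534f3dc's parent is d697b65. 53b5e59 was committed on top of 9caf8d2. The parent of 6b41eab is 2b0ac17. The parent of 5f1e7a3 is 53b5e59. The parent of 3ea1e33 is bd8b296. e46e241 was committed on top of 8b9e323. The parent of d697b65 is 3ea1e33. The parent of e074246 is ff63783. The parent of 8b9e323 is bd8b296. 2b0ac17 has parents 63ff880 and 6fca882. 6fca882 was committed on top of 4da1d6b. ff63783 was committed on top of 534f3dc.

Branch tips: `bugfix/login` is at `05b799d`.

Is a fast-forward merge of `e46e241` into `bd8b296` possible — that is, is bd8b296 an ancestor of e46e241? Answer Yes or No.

A fast-forward from bd8b296 to e46e241 is possible iff bd8b296 is an ancestor of e46e241.
Ancestors of e46e241: {8b9e323, bd8b296, e46e241}.
bd8b296 is among them, so fast-forward is possible.

Yes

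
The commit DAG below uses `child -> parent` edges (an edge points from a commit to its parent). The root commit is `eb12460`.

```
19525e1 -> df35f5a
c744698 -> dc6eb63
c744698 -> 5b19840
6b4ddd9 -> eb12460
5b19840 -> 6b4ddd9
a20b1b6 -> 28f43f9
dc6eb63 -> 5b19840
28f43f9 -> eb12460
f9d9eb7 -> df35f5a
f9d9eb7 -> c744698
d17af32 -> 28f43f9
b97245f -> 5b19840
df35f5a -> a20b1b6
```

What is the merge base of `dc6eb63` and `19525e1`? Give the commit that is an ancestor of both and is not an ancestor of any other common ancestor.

eb12460

Ancestors of dc6eb63: {5b19840, 6b4ddd9, dc6eb63, eb12460}.
Ancestors of 19525e1: {19525e1, 28f43f9, a20b1b6, df35f5a, eb12460}.
Common ancestors: {eb12460}.
The only common ancestor is eb12460, so it is the merge base.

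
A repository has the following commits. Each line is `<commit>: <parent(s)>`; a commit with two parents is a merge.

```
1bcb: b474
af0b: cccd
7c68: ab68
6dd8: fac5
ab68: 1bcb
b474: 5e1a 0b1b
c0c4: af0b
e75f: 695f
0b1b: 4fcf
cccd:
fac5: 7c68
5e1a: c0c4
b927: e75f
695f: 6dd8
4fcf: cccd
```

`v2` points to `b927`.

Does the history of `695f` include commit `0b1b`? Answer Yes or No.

Ancestors of 695f (commits reachable by following parents): {0b1b, 1bcb, 4fcf, 5e1a, 695f, 6dd8, 7c68, ab68, af0b, b474, c0c4, cccd, fac5}.
0b1b is in that set, so it is an ancestor of 695f.

Yes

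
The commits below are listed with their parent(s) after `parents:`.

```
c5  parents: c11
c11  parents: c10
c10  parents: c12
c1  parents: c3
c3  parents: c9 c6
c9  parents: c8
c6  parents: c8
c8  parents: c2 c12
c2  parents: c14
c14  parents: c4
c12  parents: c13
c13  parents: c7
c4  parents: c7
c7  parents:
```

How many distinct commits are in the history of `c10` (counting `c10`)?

4

Walking parent pointers from c10: reachable set = {c10, c12, c13, c7}.
That is 4 commits.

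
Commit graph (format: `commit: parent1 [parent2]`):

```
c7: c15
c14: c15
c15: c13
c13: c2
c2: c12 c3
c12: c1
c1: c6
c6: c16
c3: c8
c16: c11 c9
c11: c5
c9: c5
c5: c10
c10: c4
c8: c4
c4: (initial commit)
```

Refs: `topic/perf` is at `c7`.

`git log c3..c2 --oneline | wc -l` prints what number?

9

Reachable from c2: {c1, c10, c11, c12, c16, c2, c3, c4, c5, c6, c8, c9}.
Reachable from c3: {c3, c4, c8}.
In c2's history but not c3's: {c1, c10, c11, c12, c16, c2, c5, c6, c9} — 9 commits.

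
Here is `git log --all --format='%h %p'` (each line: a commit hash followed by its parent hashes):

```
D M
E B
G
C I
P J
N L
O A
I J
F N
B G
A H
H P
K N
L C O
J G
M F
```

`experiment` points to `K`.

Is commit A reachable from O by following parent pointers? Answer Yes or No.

Yes

Ancestors of O (commits reachable by following parents): {A, G, H, J, O, P}.
A is in that set, so it is an ancestor of O.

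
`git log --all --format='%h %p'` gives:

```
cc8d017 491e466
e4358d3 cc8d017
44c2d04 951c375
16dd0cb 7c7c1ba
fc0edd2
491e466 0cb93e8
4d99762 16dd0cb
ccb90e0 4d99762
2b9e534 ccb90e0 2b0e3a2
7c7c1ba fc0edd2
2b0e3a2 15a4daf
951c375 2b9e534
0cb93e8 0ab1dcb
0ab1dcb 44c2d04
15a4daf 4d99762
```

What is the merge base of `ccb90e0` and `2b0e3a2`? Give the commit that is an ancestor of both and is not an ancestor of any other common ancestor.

Ancestors of ccb90e0: {16dd0cb, 4d99762, 7c7c1ba, ccb90e0, fc0edd2}.
Ancestors of 2b0e3a2: {15a4daf, 16dd0cb, 2b0e3a2, 4d99762, 7c7c1ba, fc0edd2}.
Common ancestors: {16dd0cb, 4d99762, 7c7c1ba, fc0edd2}.
Among these, 4d99762 is not an ancestor of any other common ancestor — it is the merge base.

4d99762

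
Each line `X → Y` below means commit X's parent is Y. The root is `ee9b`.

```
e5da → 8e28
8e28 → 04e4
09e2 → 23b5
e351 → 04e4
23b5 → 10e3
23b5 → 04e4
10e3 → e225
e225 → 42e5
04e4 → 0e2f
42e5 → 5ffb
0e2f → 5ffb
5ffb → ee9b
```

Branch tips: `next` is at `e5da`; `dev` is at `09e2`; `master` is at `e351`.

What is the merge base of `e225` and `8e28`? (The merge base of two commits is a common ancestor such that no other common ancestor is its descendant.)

Ancestors of e225: {42e5, 5ffb, e225, ee9b}.
Ancestors of 8e28: {04e4, 0e2f, 5ffb, 8e28, ee9b}.
Common ancestors: {5ffb, ee9b}.
Among these, 5ffb is not an ancestor of any other common ancestor — it is the merge base.

5ffb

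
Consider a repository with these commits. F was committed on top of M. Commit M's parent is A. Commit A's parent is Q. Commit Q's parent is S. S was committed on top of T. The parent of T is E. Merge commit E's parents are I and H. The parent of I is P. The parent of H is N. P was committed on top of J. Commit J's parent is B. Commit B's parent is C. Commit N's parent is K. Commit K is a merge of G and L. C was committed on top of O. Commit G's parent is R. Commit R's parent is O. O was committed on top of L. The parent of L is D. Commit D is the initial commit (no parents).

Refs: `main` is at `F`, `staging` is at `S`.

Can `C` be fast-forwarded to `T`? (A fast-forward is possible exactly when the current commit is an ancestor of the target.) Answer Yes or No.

A fast-forward from C to T is possible iff C is an ancestor of T.
Ancestors of T: {B, C, D, E, G, H, I, J, K, L, N, O, P, R, T}.
C is among them, so fast-forward is possible.

Yes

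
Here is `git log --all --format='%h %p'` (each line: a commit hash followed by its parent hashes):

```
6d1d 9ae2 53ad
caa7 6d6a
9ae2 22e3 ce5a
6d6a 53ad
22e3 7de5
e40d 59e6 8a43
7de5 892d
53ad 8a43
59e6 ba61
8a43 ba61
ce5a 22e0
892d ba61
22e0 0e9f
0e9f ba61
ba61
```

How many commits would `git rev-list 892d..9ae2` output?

6

Reachable from 9ae2: {0e9f, 22e0, 22e3, 7de5, 892d, 9ae2, ba61, ce5a}.
Reachable from 892d: {892d, ba61}.
In 9ae2's history but not 892d's: {0e9f, 22e0, 22e3, 7de5, 9ae2, ce5a} — 6 commits.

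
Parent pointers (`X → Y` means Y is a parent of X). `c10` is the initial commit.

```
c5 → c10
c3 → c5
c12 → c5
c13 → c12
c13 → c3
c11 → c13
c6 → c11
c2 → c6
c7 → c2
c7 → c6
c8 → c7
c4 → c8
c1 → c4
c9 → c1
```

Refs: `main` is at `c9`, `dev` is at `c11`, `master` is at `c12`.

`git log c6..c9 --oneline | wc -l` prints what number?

Reachable from c9: {c1, c10, c11, c12, c13, c2, c3, c4, c5, c6, c7, c8, c9}.
Reachable from c6: {c10, c11, c12, c13, c3, c5, c6}.
In c9's history but not c6's: {c1, c2, c4, c7, c8, c9} — 6 commits.

6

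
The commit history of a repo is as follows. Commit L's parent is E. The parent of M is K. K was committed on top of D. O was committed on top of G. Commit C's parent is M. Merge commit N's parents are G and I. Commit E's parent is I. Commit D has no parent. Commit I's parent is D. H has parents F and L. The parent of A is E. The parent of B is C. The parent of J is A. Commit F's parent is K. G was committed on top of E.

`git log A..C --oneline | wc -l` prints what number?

Reachable from C: {C, D, K, M}.
Reachable from A: {A, D, E, I}.
In C's history but not A's: {C, K, M} — 3 commits.

3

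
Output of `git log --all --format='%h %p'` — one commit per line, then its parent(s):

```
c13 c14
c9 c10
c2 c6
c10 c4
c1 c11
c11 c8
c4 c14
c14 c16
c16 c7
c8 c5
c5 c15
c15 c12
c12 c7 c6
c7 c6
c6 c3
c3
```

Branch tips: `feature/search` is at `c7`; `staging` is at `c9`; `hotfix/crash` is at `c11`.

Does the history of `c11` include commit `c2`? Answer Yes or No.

No

Ancestors of c11: {c11, c12, c15, c3, c5, c6, c7, c8}.
c2 is not in that set, so it is not an ancestor of c11.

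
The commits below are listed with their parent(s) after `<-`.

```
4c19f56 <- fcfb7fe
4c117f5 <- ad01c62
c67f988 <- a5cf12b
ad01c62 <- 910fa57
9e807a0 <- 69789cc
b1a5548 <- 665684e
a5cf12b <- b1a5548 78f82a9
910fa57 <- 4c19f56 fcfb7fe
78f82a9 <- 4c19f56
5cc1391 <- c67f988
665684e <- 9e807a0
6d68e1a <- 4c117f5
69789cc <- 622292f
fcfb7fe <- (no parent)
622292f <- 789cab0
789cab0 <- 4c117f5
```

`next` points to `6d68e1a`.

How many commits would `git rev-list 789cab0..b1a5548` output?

Reachable from b1a5548: {4c117f5, 4c19f56, 622292f, 665684e, 69789cc, 789cab0, 910fa57, 9e807a0, ad01c62, b1a5548, fcfb7fe}.
Reachable from 789cab0: {4c117f5, 4c19f56, 789cab0, 910fa57, ad01c62, fcfb7fe}.
In b1a5548's history but not 789cab0's: {622292f, 665684e, 69789cc, 9e807a0, b1a5548} — 5 commits.

5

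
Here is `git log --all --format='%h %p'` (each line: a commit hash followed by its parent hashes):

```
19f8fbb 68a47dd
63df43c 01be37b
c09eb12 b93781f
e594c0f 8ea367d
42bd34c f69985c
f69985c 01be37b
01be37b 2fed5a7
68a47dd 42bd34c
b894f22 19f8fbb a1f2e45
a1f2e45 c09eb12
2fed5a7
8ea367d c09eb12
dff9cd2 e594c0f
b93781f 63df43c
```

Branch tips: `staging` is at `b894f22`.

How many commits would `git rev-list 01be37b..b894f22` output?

Reachable from b894f22: {01be37b, 19f8fbb, 2fed5a7, 42bd34c, 63df43c, 68a47dd, a1f2e45, b894f22, b93781f, c09eb12, f69985c}.
Reachable from 01be37b: {01be37b, 2fed5a7}.
In b894f22's history but not 01be37b's: {19f8fbb, 42bd34c, 63df43c, 68a47dd, a1f2e45, b894f22, b93781f, c09eb12, f69985c} — 9 commits.

9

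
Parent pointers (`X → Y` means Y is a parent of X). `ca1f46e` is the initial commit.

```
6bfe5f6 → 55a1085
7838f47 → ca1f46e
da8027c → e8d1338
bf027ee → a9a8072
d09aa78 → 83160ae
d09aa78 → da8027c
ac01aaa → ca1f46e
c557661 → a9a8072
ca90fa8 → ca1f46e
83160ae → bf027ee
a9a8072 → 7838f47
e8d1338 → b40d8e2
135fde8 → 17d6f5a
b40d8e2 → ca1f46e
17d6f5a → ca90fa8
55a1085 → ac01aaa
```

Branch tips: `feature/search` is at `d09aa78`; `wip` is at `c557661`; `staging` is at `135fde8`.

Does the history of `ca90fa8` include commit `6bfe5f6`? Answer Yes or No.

Ancestors of ca90fa8: {ca1f46e, ca90fa8}.
6bfe5f6 is not in that set, so it is not an ancestor of ca90fa8.

No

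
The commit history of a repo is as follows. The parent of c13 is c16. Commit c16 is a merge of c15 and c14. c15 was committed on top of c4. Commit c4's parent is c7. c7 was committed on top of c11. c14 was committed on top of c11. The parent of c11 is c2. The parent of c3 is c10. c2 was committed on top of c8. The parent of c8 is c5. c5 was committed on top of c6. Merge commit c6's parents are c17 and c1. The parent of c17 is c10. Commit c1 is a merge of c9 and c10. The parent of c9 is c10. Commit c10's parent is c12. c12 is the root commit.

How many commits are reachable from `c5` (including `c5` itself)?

7

Walking parent pointers from c5: reachable set = {c1, c10, c12, c17, c5, c6, c9}.
That is 7 commits.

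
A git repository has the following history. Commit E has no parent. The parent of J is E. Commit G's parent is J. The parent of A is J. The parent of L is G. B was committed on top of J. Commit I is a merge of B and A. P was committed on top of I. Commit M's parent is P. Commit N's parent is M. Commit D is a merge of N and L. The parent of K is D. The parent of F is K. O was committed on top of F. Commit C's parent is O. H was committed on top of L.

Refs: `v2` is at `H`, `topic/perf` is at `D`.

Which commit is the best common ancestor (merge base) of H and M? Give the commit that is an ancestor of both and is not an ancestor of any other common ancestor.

J

Ancestors of H: {E, G, H, J, L}.
Ancestors of M: {A, B, E, I, J, M, P}.
Common ancestors: {E, J}.
Among these, J is not an ancestor of any other common ancestor — it is the merge base.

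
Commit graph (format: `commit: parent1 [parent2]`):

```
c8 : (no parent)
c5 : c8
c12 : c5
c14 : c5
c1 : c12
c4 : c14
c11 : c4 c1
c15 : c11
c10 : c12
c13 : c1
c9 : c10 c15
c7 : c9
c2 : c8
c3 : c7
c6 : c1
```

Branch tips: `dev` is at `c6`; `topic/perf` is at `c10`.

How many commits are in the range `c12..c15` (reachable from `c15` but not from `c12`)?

Reachable from c15: {c1, c11, c12, c14, c15, c4, c5, c8}.
Reachable from c12: {c12, c5, c8}.
In c15's history but not c12's: {c1, c11, c14, c15, c4} — 5 commits.

5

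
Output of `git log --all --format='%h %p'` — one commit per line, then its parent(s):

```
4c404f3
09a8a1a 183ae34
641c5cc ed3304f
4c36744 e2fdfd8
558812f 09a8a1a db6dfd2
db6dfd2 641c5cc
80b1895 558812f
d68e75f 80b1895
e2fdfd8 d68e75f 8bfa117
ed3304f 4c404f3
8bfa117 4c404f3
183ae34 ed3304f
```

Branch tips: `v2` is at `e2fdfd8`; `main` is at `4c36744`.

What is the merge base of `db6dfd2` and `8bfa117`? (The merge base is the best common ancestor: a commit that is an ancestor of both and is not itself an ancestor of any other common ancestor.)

4c404f3

Ancestors of db6dfd2: {4c404f3, 641c5cc, db6dfd2, ed3304f}.
Ancestors of 8bfa117: {4c404f3, 8bfa117}.
Common ancestors: {4c404f3}.
The only common ancestor is 4c404f3, so it is the merge base.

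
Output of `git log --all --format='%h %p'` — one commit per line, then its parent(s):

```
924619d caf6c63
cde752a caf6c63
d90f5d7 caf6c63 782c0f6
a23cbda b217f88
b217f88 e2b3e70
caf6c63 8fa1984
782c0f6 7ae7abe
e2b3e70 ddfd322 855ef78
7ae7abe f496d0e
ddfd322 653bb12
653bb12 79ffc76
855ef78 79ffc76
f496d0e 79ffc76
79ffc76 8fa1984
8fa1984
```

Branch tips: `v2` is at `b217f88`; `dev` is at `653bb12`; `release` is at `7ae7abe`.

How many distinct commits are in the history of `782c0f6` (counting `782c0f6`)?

Walking parent pointers from 782c0f6: reachable set = {782c0f6, 79ffc76, 7ae7abe, 8fa1984, f496d0e}.
That is 5 commits.

5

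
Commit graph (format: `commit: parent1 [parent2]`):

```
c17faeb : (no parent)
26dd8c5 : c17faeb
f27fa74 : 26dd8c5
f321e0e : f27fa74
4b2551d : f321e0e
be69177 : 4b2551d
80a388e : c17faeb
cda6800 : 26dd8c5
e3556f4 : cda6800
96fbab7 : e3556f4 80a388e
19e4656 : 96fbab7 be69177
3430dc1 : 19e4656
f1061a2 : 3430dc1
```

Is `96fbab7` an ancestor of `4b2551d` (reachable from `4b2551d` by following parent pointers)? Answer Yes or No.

Ancestors of 4b2551d: {26dd8c5, 4b2551d, c17faeb, f27fa74, f321e0e}.
96fbab7 is not in that set, so it is not an ancestor of 4b2551d.

No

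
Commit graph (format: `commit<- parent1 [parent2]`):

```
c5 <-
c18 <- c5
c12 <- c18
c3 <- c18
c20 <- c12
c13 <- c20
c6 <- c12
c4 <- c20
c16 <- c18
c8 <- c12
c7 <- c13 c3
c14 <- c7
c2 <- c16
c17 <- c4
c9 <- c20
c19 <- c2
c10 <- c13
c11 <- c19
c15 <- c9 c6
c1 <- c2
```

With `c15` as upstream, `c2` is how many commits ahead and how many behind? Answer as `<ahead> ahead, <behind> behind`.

Reachable from c2: {c16, c18, c2, c5}.
Reachable from c15: {c12, c15, c18, c20, c5, c6, c9}.
Only in c2's history (ahead): {c16, c2} — 2.
Only in c15's history (behind): {c12, c15, c20, c6, c9} — 5.

2 ahead, 5 behind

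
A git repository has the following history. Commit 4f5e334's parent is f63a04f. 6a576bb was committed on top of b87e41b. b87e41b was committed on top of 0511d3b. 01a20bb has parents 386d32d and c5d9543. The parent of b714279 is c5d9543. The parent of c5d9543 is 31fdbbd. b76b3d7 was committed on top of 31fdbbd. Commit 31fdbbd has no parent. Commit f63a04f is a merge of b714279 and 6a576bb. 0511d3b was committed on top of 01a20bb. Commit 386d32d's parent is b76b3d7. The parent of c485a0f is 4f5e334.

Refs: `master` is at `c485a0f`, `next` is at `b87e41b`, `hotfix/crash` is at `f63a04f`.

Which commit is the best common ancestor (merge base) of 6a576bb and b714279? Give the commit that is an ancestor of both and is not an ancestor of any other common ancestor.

Ancestors of 6a576bb: {01a20bb, 0511d3b, 31fdbbd, 386d32d, 6a576bb, b76b3d7, b87e41b, c5d9543}.
Ancestors of b714279: {31fdbbd, b714279, c5d9543}.
Common ancestors: {31fdbbd, c5d9543}.
Among these, c5d9543 is not an ancestor of any other common ancestor — it is the merge base.

c5d9543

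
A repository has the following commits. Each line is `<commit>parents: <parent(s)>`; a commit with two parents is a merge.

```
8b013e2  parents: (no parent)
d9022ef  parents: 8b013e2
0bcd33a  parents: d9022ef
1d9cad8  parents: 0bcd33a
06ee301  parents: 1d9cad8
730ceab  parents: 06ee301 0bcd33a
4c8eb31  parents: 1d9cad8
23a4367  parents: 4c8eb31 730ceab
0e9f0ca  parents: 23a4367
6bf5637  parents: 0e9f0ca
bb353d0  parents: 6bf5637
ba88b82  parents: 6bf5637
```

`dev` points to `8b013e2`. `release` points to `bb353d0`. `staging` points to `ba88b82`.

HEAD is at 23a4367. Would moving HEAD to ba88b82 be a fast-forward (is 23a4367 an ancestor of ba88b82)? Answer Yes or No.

A fast-forward from 23a4367 to ba88b82 is possible iff 23a4367 is an ancestor of ba88b82.
Ancestors of ba88b82: {06ee301, 0bcd33a, 0e9f0ca, 1d9cad8, 23a4367, 4c8eb31, 6bf5637, 730ceab, 8b013e2, ba88b82, d9022ef}.
23a4367 is among them, so fast-forward is possible.

Yes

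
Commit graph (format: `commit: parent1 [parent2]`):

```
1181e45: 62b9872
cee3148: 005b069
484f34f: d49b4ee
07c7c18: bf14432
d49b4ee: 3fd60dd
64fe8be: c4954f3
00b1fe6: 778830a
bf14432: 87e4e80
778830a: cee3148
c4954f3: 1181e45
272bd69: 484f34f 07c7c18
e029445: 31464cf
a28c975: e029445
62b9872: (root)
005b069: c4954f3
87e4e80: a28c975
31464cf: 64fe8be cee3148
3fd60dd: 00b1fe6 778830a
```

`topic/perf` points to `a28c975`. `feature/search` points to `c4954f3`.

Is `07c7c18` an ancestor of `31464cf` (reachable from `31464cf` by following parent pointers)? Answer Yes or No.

No

Ancestors of 31464cf: {005b069, 1181e45, 31464cf, 62b9872, 64fe8be, c4954f3, cee3148}.
07c7c18 is not in that set, so it is not an ancestor of 31464cf.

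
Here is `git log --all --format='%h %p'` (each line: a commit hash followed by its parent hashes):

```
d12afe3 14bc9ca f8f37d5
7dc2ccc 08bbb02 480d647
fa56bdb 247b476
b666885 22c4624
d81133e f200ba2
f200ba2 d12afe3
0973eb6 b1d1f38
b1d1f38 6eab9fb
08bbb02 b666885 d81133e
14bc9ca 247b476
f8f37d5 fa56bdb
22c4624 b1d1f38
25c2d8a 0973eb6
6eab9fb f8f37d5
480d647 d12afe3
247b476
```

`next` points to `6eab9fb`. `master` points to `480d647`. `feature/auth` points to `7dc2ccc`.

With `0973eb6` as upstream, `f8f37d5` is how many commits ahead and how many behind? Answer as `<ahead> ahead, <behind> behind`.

Reachable from f8f37d5: {247b476, f8f37d5, fa56bdb}.
Reachable from 0973eb6: {0973eb6, 247b476, 6eab9fb, b1d1f38, f8f37d5, fa56bdb}.
Only in f8f37d5's history (ahead): {} — 0.
Only in 0973eb6's history (behind): {0973eb6, 6eab9fb, b1d1f38} — 3.

0 ahead, 3 behind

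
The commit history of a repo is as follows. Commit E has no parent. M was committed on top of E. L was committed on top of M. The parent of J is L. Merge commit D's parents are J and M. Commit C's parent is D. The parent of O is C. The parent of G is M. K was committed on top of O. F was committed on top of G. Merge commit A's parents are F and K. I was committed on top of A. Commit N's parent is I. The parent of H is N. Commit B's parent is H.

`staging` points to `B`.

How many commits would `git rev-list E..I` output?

11

Reachable from I: {A, C, D, E, F, G, I, J, K, L, M, O}.
Reachable from E: {E}.
In I's history but not E's: {A, C, D, F, G, I, J, K, L, M, O} — 11 commits.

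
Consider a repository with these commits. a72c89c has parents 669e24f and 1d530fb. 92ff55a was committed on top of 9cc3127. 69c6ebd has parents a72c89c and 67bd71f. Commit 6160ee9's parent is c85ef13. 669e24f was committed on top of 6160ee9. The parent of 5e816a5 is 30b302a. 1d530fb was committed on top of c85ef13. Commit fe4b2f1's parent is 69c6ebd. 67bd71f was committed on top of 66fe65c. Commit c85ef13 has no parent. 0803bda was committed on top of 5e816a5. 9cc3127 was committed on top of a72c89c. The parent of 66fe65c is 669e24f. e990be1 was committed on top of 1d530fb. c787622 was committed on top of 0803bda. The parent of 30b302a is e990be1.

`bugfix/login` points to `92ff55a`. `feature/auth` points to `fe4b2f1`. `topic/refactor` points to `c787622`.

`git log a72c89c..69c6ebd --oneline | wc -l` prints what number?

Reachable from 69c6ebd: {1d530fb, 6160ee9, 669e24f, 66fe65c, 67bd71f, 69c6ebd, a72c89c, c85ef13}.
Reachable from a72c89c: {1d530fb, 6160ee9, 669e24f, a72c89c, c85ef13}.
In 69c6ebd's history but not a72c89c's: {66fe65c, 67bd71f, 69c6ebd} — 3 commits.

3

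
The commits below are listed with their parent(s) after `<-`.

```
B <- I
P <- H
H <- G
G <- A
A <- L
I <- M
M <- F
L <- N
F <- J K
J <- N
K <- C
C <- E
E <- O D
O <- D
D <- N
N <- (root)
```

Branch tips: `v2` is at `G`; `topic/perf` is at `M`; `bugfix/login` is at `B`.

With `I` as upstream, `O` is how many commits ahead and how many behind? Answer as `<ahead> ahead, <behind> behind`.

Reachable from O: {D, N, O}.
Reachable from I: {C, D, E, F, I, J, K, M, N, O}.
Only in O's history (ahead): {} — 0.
Only in I's history (behind): {C, E, F, I, J, K, M} — 7.

0 ahead, 7 behind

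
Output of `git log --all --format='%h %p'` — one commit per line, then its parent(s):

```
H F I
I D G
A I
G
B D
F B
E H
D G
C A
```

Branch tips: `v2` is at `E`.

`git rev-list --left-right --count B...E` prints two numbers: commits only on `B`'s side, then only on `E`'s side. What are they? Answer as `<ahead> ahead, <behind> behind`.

Reachable from B: {B, D, G}.
Reachable from E: {B, D, E, F, G, H, I}.
Only in B's history (ahead): {} — 0.
Only in E's history (behind): {E, F, H, I} — 4.

0 ahead, 4 behind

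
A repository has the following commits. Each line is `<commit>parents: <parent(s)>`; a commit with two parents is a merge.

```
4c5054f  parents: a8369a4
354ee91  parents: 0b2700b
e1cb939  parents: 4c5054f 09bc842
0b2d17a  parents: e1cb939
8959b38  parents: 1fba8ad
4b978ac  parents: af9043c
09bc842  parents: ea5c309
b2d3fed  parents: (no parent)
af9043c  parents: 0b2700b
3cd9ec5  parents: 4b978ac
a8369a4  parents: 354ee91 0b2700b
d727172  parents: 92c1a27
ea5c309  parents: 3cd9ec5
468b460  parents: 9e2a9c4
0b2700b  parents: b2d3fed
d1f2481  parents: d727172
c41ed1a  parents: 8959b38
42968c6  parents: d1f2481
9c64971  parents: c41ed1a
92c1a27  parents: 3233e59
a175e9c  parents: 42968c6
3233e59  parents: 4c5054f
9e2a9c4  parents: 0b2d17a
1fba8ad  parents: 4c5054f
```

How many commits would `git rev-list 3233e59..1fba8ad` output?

Reachable from 1fba8ad: {0b2700b, 1fba8ad, 354ee91, 4c5054f, a8369a4, b2d3fed}.
Reachable from 3233e59: {0b2700b, 3233e59, 354ee91, 4c5054f, a8369a4, b2d3fed}.
In 1fba8ad's history but not 3233e59's: {1fba8ad} — 1 commit.

1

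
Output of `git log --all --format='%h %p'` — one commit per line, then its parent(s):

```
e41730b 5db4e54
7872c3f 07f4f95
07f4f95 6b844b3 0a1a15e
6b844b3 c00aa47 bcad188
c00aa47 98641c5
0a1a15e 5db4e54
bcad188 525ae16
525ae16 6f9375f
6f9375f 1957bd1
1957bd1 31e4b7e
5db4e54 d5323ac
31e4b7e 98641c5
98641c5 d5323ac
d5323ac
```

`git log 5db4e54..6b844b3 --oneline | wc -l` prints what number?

8

Reachable from 6b844b3: {1957bd1, 31e4b7e, 525ae16, 6b844b3, 6f9375f, 98641c5, bcad188, c00aa47, d5323ac}.
Reachable from 5db4e54: {5db4e54, d5323ac}.
In 6b844b3's history but not 5db4e54's: {1957bd1, 31e4b7e, 525ae16, 6b844b3, 6f9375f, 98641c5, bcad188, c00aa47} — 8 commits.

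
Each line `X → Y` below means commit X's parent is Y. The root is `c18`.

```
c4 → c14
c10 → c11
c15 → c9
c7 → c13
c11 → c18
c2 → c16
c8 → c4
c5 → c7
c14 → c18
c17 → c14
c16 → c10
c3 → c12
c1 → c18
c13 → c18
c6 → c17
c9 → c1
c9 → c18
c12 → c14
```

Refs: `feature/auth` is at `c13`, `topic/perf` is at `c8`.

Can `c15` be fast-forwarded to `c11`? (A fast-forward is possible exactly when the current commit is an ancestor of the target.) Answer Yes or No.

A fast-forward from c15 to c11 is possible iff c15 is an ancestor of c11.
Ancestors of c11: {c11, c18}.
c15 is not among them, so fast-forward is not possible.

No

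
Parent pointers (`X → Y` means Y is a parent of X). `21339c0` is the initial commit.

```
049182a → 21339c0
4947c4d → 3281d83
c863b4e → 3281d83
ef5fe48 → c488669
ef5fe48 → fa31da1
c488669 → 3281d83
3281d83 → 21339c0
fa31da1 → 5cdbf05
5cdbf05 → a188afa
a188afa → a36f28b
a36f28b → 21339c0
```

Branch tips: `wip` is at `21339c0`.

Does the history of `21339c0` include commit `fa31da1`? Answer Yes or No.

No

Ancestors of 21339c0: {21339c0}.
fa31da1 is not in that set, so it is not an ancestor of 21339c0.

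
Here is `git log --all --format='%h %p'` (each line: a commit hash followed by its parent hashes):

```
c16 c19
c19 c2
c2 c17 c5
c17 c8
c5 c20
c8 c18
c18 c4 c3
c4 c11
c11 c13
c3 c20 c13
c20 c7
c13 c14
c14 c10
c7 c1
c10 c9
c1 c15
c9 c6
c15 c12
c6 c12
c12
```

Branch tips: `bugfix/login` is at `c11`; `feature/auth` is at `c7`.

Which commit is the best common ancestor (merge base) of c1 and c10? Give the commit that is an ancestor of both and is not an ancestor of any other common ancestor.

Ancestors of c1: {c1, c12, c15}.
Ancestors of c10: {c10, c12, c6, c9}.
Common ancestors: {c12}.
The only common ancestor is c12, so it is the merge base.

c12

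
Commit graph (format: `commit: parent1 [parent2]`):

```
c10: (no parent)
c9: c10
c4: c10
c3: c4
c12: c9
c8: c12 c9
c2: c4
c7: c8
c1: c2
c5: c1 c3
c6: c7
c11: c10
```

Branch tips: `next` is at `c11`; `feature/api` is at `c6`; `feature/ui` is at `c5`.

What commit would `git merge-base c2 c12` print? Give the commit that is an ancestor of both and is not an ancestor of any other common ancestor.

Ancestors of c2: {c10, c2, c4}.
Ancestors of c12: {c10, c12, c9}.
Common ancestors: {c10}.
The only common ancestor is c10, so it is the merge base.

c10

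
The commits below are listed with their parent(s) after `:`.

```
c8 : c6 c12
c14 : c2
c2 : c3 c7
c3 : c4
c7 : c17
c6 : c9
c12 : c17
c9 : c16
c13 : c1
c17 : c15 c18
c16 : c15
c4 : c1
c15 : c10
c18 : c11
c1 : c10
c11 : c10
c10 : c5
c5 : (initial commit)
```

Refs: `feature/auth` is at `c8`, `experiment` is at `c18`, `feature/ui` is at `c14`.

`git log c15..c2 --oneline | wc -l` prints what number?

8

Reachable from c2: {c1, c10, c11, c15, c17, c18, c2, c3, c4, c5, c7}.
Reachable from c15: {c10, c15, c5}.
In c2's history but not c15's: {c1, c11, c17, c18, c2, c3, c4, c7} — 8 commits.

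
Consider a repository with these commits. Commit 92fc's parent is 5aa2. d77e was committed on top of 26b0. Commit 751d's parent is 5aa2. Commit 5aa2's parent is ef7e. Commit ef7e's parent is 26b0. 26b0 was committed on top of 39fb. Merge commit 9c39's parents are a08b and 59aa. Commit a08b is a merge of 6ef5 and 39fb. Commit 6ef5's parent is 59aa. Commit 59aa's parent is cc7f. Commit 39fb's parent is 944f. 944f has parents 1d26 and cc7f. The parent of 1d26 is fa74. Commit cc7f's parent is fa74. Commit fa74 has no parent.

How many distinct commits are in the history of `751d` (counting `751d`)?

9

Walking parent pointers from 751d: reachable set = {1d26, 26b0, 39fb, 5aa2, 751d, 944f, cc7f, ef7e, fa74}.
That is 9 commits.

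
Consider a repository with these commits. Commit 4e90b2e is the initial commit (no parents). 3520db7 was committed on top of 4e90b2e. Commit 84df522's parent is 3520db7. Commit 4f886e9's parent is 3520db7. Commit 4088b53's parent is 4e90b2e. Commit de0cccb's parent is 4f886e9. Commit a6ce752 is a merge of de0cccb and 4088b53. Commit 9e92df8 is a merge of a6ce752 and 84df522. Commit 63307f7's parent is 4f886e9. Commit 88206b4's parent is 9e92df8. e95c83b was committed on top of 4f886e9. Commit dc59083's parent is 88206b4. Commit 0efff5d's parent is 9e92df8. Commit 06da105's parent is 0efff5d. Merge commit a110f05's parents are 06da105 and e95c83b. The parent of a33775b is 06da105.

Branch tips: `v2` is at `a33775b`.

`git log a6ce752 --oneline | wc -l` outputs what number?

6

Walking parent pointers from a6ce752: reachable set = {3520db7, 4088b53, 4e90b2e, 4f886e9, a6ce752, de0cccb}.
That is 6 commits.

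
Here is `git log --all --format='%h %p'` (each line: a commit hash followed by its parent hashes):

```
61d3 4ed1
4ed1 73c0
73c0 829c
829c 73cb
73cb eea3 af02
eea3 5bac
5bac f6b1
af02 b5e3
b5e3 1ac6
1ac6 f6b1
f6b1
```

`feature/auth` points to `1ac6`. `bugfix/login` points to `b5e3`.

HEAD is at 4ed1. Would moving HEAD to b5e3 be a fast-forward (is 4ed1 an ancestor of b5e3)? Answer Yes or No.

No

A fast-forward from 4ed1 to b5e3 is possible iff 4ed1 is an ancestor of b5e3.
Ancestors of b5e3: {1ac6, b5e3, f6b1}.
4ed1 is not among them, so fast-forward is not possible.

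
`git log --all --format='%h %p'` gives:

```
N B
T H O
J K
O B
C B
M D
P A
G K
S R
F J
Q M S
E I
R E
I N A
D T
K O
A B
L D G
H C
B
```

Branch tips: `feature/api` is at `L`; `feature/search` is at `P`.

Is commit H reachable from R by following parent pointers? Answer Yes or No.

Ancestors of R: {A, B, E, I, N, R}.
H is not in that set, so it is not an ancestor of R.

No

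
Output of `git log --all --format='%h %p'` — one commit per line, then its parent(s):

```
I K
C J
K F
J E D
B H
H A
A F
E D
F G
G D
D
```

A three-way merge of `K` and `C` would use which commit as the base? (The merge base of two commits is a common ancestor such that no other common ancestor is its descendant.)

D

Ancestors of K: {D, F, G, K}.
Ancestors of C: {C, D, E, J}.
Common ancestors: {D}.
The only common ancestor is D, so it is the merge base.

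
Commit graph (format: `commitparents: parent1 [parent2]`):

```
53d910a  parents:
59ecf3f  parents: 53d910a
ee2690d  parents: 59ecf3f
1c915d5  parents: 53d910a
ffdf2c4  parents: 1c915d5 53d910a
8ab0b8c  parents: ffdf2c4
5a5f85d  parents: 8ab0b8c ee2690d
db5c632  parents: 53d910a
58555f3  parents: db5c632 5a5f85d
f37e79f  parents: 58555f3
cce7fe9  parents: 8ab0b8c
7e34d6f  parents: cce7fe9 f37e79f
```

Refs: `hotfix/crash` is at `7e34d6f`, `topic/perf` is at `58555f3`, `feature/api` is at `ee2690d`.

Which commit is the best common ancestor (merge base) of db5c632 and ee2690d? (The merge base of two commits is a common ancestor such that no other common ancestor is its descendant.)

Ancestors of db5c632: {53d910a, db5c632}.
Ancestors of ee2690d: {53d910a, 59ecf3f, ee2690d}.
Common ancestors: {53d910a}.
The only common ancestor is 53d910a, so it is the merge base.

53d910a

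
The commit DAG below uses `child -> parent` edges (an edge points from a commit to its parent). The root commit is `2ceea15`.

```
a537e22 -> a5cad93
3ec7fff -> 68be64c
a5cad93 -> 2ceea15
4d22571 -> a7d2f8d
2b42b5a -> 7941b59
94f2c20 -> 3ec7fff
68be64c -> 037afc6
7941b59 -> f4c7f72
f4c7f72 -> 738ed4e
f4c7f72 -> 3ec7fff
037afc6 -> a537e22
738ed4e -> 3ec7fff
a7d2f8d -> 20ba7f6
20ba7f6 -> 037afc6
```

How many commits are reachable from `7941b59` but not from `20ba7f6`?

5

Reachable from 7941b59: {037afc6, 2ceea15, 3ec7fff, 68be64c, 738ed4e, 7941b59, a537e22, a5cad93, f4c7f72}.
Reachable from 20ba7f6: {037afc6, 20ba7f6, 2ceea15, a537e22, a5cad93}.
In 7941b59's history but not 20ba7f6's: {3ec7fff, 68be64c, 738ed4e, 7941b59, f4c7f72} — 5 commits.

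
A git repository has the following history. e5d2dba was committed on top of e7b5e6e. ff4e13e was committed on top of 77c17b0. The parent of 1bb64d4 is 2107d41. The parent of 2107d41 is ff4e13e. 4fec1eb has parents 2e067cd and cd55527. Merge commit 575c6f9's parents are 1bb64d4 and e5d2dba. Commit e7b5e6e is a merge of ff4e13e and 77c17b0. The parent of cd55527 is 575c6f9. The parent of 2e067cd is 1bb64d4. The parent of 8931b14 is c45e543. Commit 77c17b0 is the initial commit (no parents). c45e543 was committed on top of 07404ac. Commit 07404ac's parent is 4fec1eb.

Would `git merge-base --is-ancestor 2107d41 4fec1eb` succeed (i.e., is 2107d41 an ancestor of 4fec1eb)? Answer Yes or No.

Yes

Ancestors of 4fec1eb (commits reachable by following parents): {1bb64d4, 2107d41, 2e067cd, 4fec1eb, 575c6f9, 77c17b0, cd55527, e5d2dba, e7b5e6e, ff4e13e}.
2107d41 is in that set, so it is an ancestor of 4fec1eb.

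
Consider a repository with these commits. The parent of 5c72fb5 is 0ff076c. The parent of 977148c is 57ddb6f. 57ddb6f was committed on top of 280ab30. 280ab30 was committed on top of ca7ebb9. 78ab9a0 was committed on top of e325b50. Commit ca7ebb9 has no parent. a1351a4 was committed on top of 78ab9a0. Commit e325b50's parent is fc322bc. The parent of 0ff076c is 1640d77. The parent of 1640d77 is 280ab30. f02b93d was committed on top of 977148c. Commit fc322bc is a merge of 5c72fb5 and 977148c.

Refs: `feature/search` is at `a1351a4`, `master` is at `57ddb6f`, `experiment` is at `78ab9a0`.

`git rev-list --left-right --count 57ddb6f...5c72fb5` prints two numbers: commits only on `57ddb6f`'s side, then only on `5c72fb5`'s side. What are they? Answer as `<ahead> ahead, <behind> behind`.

Reachable from 57ddb6f: {280ab30, 57ddb6f, ca7ebb9}.
Reachable from 5c72fb5: {0ff076c, 1640d77, 280ab30, 5c72fb5, ca7ebb9}.
Only in 57ddb6f's history (ahead): {57ddb6f} — 1.
Only in 5c72fb5's history (behind): {0ff076c, 1640d77, 5c72fb5} — 3.

1 ahead, 3 behind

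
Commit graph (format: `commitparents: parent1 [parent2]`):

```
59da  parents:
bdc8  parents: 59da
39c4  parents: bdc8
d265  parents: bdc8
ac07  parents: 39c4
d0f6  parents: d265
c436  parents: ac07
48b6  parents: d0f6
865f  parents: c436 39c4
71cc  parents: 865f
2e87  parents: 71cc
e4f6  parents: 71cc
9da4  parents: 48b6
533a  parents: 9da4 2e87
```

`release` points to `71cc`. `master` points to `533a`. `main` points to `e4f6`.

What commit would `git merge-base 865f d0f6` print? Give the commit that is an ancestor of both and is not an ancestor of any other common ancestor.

Ancestors of 865f: {39c4, 59da, 865f, ac07, bdc8, c436}.
Ancestors of d0f6: {59da, bdc8, d0f6, d265}.
Common ancestors: {59da, bdc8}.
Among these, bdc8 is not an ancestor of any other common ancestor — it is the merge base.

bdc8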